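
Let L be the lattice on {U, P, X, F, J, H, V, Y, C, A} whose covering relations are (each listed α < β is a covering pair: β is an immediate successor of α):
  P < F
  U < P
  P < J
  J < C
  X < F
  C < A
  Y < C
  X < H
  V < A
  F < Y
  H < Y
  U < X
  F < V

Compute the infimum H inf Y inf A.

Common lower bounds of {H, Y, A}: H, U, X.
The greatest among these is H.

H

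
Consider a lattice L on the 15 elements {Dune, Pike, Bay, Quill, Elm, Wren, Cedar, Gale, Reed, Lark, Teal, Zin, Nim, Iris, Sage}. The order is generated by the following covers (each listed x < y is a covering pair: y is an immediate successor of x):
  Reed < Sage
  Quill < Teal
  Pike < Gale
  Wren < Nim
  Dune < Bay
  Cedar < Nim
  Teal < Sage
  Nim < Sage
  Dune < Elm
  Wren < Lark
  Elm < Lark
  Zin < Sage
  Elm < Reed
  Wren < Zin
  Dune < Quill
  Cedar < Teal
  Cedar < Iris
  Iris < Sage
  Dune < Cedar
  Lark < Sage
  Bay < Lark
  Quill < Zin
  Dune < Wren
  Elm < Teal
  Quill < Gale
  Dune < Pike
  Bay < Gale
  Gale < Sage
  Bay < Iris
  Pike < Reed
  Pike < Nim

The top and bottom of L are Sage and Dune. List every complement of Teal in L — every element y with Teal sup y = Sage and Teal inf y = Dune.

Need y with Teal ∨ y = Sage and Teal ∧ y = Dune.
Checking each element gives: Bay, Pike, Wren.

Bay, Pike, Wren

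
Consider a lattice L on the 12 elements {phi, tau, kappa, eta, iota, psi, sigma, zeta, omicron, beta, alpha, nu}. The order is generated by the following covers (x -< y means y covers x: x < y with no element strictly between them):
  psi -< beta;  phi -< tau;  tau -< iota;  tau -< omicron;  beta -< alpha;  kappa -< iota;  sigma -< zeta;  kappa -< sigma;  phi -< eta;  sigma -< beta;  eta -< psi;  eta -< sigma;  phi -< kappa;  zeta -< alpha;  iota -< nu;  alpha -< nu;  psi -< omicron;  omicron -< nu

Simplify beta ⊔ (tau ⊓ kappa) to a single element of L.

tau ∧ kappa = phi
beta ∨ phi = beta

beta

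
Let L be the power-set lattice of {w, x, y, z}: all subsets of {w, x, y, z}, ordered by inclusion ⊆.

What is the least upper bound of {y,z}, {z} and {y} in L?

Common upper bounds of {{y,z}, {z}, {y}}: {w,x,y,z}, {w,y,z}, {x,y,z}, {y,z}.
The least among these is {y,z}.

{y,z}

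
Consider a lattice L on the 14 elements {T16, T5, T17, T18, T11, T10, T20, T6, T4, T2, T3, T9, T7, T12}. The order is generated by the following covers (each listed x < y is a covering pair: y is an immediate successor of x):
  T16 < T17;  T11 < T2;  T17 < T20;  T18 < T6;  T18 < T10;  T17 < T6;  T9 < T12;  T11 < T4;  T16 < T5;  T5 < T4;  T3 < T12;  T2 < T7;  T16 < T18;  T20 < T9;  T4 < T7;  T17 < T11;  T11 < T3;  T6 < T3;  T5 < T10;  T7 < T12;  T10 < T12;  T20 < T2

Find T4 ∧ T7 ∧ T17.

Common lower bounds of {T4, T7, T17}: T16, T17.
The greatest among these is T17.

T17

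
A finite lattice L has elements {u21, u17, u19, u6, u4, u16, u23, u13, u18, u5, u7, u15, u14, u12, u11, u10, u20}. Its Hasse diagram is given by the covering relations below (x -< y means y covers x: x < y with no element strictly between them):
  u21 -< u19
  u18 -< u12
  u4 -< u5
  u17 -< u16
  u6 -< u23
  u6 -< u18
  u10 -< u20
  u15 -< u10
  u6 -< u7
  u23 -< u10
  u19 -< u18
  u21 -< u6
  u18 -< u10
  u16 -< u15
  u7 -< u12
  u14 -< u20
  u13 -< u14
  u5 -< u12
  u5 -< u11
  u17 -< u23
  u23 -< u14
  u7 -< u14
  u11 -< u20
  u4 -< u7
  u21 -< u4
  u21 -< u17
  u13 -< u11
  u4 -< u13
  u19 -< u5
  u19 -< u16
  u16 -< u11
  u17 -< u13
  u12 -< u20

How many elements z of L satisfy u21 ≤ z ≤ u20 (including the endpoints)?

The interval [u21, u20] = {u10, u11, u12, u13, u14, u15, u16, u17, u18, u19, u20, u21, u23, u4, u5, u6, u7}, which has 17 elements.

17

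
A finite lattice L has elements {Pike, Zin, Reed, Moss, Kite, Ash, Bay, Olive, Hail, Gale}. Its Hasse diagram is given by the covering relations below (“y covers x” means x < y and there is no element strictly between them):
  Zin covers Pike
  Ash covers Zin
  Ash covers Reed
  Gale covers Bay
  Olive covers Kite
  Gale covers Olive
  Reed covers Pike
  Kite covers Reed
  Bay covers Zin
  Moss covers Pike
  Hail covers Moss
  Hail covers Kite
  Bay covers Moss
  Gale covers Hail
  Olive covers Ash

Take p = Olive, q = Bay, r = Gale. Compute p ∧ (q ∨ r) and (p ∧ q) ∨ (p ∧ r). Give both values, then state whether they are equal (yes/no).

q ∨ r = Gale, so p ∧ (q ∨ r) = Olive ∧ Gale = Olive.
p ∧ q = Zin and p ∧ r = Olive, so (p ∧ q) ∨ (p ∧ r) = Zin ∨ Olive = Olive.
Equal: yes.

Olive; Olive; yes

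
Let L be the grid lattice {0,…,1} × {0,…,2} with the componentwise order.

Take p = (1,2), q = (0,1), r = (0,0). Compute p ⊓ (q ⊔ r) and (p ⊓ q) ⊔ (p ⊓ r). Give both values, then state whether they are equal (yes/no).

(0,1); (0,1); yes

q ⊔ r = (0,1), so p ⊓ (q ⊔ r) = (1,2) ⊓ (0,1) = (0,1).
p ⊓ q = (0,1) and p ⊓ r = (0,0), so (p ⊓ q) ⊔ (p ⊓ r) = (0,1) ⊔ (0,0) = (0,1).
Equal: yes.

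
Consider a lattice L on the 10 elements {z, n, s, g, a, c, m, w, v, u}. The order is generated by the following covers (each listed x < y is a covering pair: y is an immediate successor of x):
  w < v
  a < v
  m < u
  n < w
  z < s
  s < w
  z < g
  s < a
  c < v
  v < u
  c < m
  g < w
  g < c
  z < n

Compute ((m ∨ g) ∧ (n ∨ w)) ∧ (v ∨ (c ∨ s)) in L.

m ∨ g = m
n ∨ w = w
m ∧ w = g
c ∨ s = v
v ∨ v = v
g ∧ v = g

g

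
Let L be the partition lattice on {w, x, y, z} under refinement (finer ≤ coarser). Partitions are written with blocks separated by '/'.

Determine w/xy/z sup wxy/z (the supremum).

Common upper bounds of {w/xy/z, wxy/z}: wxy/z, wxyz.
The least among these is wxy/z.

wxy/z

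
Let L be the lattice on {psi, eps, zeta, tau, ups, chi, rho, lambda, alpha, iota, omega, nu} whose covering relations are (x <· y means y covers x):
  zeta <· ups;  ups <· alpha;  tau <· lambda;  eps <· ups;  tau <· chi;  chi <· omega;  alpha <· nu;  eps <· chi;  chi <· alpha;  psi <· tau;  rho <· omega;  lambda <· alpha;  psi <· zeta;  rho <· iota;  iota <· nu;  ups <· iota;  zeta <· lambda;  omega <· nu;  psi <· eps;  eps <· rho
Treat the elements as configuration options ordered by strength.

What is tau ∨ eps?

chi

Common upper bounds of {tau, eps}: alpha, chi, nu, omega.
The least among these is chi.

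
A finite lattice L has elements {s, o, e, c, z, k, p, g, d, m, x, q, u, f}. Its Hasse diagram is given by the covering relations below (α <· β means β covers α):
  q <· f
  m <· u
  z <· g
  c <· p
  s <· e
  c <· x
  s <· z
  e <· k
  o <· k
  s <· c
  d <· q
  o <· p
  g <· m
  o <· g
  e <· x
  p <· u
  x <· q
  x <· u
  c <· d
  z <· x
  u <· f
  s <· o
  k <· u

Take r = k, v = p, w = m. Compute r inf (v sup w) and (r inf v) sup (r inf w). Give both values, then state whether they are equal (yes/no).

k; o; no

v sup w = u, so r inf (v sup w) = k inf u = k.
r inf v = o and r inf w = o, so (r inf v) sup (r inf w) = o sup o = o.
Equal: no.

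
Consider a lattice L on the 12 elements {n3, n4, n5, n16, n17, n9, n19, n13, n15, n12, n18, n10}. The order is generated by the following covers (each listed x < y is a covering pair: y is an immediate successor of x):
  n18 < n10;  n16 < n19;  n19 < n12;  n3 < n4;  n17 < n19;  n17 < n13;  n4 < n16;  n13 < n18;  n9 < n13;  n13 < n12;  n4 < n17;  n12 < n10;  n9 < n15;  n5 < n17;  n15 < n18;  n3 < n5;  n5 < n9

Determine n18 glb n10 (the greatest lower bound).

n18

Common lower bounds of {n18, n10}: n13, n15, n17, n18, n3, n4, n5, n9.
The greatest among these is n18.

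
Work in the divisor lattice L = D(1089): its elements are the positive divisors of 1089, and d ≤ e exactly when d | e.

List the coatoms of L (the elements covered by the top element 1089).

363, 99

The coatoms are exactly the elements covered by 1089: 363, 99.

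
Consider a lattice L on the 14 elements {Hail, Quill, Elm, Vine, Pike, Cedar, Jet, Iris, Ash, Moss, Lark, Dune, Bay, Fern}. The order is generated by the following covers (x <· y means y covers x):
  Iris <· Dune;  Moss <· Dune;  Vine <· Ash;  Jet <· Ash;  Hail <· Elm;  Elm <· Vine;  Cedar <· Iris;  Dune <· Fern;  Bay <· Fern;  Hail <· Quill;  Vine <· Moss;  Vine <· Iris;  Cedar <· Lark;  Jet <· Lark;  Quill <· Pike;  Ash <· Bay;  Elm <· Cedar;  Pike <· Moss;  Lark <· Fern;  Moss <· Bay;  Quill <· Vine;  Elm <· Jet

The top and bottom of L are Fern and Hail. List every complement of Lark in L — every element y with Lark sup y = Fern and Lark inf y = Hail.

Need y with Lark ∨ y = Fern and Lark ∧ y = Hail.
Checking each element gives: Pike, Quill.

Pike, Quill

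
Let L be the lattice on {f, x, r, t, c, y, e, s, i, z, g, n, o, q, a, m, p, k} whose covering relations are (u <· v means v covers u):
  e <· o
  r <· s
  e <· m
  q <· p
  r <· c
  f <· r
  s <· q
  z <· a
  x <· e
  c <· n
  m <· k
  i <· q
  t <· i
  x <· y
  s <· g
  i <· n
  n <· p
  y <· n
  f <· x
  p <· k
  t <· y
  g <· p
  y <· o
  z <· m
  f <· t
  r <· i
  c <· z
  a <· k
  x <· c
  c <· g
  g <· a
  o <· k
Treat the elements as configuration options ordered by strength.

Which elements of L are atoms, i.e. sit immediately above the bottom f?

r, t, x

The atoms are exactly the elements that cover f: r, t, x.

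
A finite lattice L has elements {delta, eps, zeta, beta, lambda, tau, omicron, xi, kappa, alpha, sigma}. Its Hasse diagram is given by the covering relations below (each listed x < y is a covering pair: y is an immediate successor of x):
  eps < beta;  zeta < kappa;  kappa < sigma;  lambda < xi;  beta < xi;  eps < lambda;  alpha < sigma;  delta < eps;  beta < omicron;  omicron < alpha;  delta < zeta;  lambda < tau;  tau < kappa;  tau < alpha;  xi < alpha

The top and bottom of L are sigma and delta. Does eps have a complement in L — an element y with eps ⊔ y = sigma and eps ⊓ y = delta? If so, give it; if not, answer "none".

For every candidate y, either eps ∨ y ≠ sigma or eps ∧ y ≠ delta; no complement exists.

none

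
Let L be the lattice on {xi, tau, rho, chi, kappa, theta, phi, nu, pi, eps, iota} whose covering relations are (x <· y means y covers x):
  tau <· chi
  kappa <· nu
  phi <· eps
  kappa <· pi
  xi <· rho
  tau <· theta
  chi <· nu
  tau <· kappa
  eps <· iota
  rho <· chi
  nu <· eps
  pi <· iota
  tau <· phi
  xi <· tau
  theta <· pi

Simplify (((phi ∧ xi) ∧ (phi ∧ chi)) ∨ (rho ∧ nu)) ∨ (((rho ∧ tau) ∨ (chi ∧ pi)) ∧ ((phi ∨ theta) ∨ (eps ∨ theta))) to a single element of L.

chi

phi ∧ xi = xi
phi ∧ chi = tau
xi ∧ tau = xi
rho ∧ nu = rho
xi ∨ rho = rho
rho ∧ tau = xi
chi ∧ pi = tau
xi ∨ tau = tau
phi ∨ theta = iota
eps ∨ theta = iota
iota ∨ iota = iota
tau ∧ iota = tau
rho ∨ tau = chi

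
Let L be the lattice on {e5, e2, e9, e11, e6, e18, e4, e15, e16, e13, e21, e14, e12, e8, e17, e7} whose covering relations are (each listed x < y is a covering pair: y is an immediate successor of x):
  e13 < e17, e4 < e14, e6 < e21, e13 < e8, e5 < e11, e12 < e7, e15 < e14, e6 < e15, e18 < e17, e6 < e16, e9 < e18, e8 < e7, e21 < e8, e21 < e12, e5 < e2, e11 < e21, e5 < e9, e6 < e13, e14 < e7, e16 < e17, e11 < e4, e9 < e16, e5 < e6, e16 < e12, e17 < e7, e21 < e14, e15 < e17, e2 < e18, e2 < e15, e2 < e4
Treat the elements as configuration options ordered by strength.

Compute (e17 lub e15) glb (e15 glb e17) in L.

e15

e17 ∨ e15 = e17
e15 ∧ e17 = e15
e17 ∧ e15 = e15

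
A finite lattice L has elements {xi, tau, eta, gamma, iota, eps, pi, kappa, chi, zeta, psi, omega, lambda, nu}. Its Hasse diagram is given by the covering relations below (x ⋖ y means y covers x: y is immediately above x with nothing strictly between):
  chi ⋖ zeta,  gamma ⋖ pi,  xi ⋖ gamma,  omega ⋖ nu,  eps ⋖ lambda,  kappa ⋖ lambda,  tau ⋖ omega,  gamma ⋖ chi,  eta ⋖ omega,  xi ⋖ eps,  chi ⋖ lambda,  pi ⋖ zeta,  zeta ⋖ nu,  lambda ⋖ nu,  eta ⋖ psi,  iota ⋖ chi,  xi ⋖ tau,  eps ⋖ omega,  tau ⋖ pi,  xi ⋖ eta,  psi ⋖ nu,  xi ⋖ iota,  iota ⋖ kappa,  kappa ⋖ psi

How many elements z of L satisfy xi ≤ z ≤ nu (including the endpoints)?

The interval [xi, nu] = {chi, eps, eta, gamma, iota, kappa, lambda, nu, omega, pi, psi, tau, xi, zeta}, which has 14 elements.

14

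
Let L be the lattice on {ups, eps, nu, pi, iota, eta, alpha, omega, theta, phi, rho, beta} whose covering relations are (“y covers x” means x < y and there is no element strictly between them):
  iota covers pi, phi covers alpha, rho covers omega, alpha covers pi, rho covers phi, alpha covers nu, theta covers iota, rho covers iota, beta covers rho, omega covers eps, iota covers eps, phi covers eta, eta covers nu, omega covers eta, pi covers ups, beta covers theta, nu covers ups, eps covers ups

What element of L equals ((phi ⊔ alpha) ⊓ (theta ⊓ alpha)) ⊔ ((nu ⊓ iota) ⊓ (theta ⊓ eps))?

pi

phi ∨ alpha = phi
theta ∧ alpha = pi
phi ∧ pi = pi
nu ∧ iota = ups
theta ∧ eps = eps
ups ∧ eps = ups
pi ∨ ups = pi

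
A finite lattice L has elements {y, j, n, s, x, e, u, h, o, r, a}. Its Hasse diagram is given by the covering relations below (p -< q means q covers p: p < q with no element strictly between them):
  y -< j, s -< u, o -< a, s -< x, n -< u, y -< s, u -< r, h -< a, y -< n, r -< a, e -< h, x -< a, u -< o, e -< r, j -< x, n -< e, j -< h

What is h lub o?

Common upper bounds of {h, o}: a.
The least among these is a.

a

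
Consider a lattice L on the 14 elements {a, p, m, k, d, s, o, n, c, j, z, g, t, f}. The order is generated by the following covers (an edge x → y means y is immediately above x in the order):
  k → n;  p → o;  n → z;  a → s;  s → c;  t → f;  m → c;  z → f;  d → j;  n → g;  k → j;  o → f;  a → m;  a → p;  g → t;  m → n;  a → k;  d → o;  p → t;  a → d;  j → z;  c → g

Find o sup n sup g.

Common upper bounds of {o, n, g}: f.
The least among these is f.

f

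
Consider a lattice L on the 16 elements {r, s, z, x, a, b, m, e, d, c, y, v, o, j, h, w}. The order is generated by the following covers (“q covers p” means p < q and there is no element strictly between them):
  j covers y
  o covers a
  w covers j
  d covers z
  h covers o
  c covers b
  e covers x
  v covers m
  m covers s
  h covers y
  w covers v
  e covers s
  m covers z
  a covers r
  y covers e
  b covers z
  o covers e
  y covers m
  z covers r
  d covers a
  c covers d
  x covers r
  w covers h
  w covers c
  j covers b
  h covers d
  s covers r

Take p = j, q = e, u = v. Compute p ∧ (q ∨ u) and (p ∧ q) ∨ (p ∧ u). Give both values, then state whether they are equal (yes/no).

j; y; no

q ∨ u = w, so p ∧ (q ∨ u) = j ∧ w = j.
p ∧ q = e and p ∧ u = m, so (p ∧ q) ∨ (p ∧ u) = e ∨ m = y.
Equal: no.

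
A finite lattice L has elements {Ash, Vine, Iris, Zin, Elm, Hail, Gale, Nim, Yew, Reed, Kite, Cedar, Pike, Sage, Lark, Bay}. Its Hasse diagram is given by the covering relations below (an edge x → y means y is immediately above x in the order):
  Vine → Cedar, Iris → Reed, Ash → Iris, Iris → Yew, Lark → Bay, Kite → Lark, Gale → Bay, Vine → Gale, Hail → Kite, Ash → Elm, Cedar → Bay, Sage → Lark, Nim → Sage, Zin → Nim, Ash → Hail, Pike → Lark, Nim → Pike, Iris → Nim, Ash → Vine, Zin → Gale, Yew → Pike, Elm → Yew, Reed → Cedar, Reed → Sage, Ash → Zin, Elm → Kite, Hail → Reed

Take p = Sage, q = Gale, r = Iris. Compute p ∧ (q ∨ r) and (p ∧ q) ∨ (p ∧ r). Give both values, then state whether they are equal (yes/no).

q ∨ r = Bay, so p ∧ (q ∨ r) = Sage ∧ Bay = Sage.
p ∧ q = Zin and p ∧ r = Iris, so (p ∧ q) ∨ (p ∧ r) = Zin ∨ Iris = Nim.
Equal: no.

Sage; Nim; no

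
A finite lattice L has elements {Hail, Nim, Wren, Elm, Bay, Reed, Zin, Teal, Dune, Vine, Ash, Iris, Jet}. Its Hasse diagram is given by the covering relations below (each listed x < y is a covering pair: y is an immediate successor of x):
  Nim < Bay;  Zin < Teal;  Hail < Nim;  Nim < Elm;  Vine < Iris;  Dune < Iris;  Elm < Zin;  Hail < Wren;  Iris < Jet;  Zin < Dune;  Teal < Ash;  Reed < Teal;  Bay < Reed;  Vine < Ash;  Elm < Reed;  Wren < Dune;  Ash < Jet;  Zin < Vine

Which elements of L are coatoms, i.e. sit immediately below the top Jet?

Ash, Iris

The coatoms are exactly the elements covered by Jet: Ash, Iris.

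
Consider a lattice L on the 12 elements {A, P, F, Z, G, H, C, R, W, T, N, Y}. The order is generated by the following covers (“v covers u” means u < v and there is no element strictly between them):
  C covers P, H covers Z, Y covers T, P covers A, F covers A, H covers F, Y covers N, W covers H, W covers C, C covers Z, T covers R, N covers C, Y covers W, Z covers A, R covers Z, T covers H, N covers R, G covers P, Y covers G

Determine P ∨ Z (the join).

Common upper bounds of {P, Z}: C, N, W, Y.
The least among these is C.

C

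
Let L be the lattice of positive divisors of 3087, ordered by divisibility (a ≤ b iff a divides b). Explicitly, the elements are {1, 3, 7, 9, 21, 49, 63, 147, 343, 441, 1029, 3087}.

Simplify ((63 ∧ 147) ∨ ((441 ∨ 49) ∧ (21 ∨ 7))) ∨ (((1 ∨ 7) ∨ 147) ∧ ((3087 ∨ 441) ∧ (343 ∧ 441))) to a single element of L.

147

63 ∧ 147 = 21
441 ∨ 49 = 441
21 ∨ 7 = 21
441 ∧ 21 = 21
21 ∨ 21 = 21
1 ∨ 7 = 7
7 ∨ 147 = 147
3087 ∨ 441 = 3087
343 ∧ 441 = 49
3087 ∧ 49 = 49
147 ∧ 49 = 49
21 ∨ 49 = 147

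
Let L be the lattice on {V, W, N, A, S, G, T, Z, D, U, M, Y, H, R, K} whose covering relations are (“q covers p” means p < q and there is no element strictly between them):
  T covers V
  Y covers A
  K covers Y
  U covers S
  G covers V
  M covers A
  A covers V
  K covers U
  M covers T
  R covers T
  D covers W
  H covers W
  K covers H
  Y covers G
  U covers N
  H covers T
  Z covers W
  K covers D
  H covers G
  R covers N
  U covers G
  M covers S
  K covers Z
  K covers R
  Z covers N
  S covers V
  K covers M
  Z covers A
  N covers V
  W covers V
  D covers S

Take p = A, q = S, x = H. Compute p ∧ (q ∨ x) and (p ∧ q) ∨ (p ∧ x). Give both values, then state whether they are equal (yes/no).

A; V; no

q ∨ x = K, so p ∧ (q ∨ x) = A ∧ K = A.
p ∧ q = V and p ∧ x = V, so (p ∧ q) ∨ (p ∧ x) = V ∨ V = V.
Equal: no.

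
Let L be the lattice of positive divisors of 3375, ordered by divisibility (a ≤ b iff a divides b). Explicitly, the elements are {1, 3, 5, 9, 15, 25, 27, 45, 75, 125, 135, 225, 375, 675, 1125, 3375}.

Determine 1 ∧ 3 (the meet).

1

In the divisibility order, the meet is the greatest common divisor: gcd(1, 3) = 1.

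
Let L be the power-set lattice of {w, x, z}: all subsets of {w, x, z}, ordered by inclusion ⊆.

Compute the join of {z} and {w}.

Under ⊆, join is union: {z} ∪ {w} = {w,z}.

{w,z}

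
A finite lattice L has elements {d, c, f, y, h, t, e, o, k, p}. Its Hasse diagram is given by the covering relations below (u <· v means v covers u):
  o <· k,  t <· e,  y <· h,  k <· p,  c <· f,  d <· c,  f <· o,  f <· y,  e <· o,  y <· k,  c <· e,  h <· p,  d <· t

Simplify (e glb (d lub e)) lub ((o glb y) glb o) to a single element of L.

d ∨ e = e
e ∧ e = e
o ∧ y = f
f ∧ o = f
e ∨ f = o

o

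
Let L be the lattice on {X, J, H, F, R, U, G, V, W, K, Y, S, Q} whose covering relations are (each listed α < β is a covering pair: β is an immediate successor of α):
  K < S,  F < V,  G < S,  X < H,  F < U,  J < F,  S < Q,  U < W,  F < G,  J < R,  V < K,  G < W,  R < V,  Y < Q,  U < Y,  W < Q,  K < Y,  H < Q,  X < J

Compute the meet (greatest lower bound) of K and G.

F

Common lower bounds of {K, G}: F, J, X.
The greatest among these is F.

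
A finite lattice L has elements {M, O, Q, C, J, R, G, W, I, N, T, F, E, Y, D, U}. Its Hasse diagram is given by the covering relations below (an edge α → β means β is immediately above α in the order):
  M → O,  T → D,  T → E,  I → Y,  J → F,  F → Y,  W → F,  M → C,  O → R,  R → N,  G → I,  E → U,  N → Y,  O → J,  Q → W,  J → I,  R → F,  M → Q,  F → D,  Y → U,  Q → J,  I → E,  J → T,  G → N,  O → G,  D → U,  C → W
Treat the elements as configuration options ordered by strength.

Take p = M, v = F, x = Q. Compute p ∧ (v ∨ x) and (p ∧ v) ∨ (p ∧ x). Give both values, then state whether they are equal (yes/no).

M; M; yes

v ∨ x = F, so p ∧ (v ∨ x) = M ∧ F = M.
p ∧ v = M and p ∧ x = M, so (p ∧ v) ∨ (p ∧ x) = M ∨ M = M.
Equal: yes.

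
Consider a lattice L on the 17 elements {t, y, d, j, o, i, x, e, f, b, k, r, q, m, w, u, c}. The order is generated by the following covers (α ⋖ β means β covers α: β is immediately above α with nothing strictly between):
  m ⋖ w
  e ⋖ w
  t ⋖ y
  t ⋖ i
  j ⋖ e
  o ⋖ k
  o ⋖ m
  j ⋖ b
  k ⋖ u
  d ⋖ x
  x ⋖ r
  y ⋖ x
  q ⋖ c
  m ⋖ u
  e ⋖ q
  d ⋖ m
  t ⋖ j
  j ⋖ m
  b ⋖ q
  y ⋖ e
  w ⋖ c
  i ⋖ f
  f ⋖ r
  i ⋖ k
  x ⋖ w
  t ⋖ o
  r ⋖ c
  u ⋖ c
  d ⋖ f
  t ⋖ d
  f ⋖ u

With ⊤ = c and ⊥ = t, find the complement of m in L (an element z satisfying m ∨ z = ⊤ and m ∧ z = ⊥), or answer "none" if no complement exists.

none

For every candidate z, either m ∨ z ≠ c or m ∧ z ≠ t; no complement exists.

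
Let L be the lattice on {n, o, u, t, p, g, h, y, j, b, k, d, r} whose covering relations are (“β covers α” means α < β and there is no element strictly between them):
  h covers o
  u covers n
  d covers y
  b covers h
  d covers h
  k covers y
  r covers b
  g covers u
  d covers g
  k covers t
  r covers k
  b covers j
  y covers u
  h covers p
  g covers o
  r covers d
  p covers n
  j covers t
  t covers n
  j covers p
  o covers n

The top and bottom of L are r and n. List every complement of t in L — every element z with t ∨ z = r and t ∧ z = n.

d, g

Need z with t ∨ z = r and t ∧ z = n.
Checking each element gives: d, g.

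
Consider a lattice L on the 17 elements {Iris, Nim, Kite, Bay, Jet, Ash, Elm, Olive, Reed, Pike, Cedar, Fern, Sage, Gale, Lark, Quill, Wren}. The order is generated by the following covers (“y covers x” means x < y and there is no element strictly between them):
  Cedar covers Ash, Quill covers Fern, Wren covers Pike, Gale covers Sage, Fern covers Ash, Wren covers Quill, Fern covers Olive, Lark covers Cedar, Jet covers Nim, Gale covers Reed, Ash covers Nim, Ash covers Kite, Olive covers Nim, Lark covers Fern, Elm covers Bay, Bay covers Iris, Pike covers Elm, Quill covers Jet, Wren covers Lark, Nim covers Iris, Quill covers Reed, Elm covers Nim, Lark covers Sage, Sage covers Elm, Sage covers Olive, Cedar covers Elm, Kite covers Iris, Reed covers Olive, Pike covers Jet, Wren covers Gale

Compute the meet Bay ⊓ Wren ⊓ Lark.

Bay

Common lower bounds of {Bay, Wren, Lark}: Bay, Iris.
The greatest among these is Bay.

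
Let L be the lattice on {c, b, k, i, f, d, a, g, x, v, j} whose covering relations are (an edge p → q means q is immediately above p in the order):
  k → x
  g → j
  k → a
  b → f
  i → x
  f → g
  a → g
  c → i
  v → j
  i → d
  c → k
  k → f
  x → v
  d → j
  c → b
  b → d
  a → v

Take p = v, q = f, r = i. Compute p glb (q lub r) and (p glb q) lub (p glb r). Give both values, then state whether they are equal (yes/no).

q lub r = j, so p glb (q lub r) = v glb j = v.
p glb q = k and p glb r = i, so (p glb q) lub (p glb r) = k lub i = x.
Equal: no.

v; x; no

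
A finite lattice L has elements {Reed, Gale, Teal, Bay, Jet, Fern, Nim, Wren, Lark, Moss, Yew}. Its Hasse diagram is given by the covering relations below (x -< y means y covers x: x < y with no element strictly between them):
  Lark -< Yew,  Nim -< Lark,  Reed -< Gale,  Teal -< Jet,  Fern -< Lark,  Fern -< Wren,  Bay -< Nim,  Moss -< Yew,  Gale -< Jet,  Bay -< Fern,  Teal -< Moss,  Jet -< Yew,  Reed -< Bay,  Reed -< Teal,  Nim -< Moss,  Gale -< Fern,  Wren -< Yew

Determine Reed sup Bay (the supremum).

Bay

Common upper bounds of {Reed, Bay}: Bay, Fern, Lark, Moss, Nim, Wren, Yew.
The least among these is Bay.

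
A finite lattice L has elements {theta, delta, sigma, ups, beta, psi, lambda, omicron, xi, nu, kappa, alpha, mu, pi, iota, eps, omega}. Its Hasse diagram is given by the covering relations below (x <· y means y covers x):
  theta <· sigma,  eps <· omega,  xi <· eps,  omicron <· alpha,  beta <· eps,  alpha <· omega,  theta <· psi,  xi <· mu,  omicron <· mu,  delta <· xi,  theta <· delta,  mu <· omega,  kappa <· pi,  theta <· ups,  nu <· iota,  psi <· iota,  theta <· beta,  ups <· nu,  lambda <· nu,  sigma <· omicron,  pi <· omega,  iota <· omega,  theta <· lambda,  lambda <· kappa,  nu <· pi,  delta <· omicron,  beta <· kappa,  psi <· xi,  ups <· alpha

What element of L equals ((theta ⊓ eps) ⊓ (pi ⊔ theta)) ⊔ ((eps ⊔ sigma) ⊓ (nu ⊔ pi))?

pi

theta ∧ eps = theta
pi ∨ theta = pi
theta ∧ pi = theta
eps ∨ sigma = omega
nu ∨ pi = pi
omega ∧ pi = pi
theta ∨ pi = pi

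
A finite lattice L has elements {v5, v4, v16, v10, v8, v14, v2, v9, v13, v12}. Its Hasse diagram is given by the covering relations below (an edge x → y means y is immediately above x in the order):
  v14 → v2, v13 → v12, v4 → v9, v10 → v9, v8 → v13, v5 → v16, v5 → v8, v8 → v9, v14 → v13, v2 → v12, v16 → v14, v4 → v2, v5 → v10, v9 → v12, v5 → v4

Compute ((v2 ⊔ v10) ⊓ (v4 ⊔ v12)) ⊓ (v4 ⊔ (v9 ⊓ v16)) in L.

v2 ∨ v10 = v12
v4 ∨ v12 = v12
v12 ∧ v12 = v12
v9 ∧ v16 = v5
v4 ∨ v5 = v4
v12 ∧ v4 = v4

v4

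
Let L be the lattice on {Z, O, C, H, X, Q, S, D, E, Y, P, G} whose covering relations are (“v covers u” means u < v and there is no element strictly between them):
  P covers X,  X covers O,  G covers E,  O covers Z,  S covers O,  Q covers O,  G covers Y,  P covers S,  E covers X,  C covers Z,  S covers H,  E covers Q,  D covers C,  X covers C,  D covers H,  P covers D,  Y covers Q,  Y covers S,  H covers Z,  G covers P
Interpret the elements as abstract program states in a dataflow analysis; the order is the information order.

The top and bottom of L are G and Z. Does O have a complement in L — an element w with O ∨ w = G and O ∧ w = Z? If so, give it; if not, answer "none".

none

For every candidate w, either O ∨ w ≠ G or O ∧ w ≠ Z; no complement exists.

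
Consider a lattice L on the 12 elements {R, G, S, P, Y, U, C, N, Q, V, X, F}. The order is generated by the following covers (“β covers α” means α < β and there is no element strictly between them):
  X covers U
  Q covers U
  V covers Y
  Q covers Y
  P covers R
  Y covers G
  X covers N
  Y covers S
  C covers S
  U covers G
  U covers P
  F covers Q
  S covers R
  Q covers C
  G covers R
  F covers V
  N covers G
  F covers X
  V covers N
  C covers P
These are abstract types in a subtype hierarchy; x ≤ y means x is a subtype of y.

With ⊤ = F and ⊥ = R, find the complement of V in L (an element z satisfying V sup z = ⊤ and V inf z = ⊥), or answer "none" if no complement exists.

Need z with V ∨ z = F and V ∧ z = R.
Checking each element gives: P.

P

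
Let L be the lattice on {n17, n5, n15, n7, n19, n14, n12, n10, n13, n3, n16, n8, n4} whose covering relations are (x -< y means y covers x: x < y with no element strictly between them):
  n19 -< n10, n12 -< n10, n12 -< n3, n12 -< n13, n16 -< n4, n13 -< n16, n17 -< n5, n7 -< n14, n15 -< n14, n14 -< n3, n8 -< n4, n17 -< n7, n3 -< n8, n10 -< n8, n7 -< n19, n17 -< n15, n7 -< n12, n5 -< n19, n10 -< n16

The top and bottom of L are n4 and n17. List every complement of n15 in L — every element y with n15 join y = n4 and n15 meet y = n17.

n13, n16

Need y with n15 ∨ y = n4 and n15 ∧ y = n17.
Checking each element gives: n13, n16.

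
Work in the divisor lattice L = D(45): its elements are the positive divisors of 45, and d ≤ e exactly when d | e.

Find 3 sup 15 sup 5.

In the divisibility order, the join is the least common multiple: lcm(3, 15, 5) = 15.

15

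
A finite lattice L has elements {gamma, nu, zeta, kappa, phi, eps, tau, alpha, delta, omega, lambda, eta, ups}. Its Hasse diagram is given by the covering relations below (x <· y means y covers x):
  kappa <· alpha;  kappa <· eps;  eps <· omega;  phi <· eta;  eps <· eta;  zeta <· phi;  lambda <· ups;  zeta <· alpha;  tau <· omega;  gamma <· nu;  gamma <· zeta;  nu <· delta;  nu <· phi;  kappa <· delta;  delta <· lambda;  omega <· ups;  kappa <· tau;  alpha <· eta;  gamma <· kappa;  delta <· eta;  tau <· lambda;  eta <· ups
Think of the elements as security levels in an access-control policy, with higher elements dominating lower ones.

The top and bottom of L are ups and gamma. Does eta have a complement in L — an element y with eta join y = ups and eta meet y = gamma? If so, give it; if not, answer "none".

For every candidate y, either eta ∨ y ≠ ups or eta ∧ y ≠ gamma; no complement exists.

none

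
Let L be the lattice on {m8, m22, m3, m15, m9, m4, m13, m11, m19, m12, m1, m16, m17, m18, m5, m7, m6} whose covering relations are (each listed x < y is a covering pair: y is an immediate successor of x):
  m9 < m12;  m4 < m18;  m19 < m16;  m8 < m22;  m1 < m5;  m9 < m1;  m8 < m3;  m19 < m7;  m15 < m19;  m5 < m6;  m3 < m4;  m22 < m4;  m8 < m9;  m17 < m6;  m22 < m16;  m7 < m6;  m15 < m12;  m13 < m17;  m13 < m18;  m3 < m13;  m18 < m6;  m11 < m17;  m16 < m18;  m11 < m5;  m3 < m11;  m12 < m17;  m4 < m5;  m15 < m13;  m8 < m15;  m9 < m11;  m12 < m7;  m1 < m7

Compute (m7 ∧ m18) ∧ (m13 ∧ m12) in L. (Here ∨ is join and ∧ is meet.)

m15

m7 ∧ m18 = m19
m13 ∧ m12 = m15
m19 ∧ m15 = m15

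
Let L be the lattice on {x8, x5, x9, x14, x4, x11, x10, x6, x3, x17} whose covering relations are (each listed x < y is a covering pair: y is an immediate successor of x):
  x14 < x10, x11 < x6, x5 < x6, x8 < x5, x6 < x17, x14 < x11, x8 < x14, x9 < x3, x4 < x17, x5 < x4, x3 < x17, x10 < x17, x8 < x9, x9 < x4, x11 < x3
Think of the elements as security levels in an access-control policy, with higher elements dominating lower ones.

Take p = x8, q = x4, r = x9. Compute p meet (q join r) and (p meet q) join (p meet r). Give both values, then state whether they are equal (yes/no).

q join r = x4, so p meet (q join r) = x8 meet x4 = x8.
p meet q = x8 and p meet r = x8, so (p meet q) join (p meet r) = x8 join x8 = x8.
Equal: yes.

x8; x8; yes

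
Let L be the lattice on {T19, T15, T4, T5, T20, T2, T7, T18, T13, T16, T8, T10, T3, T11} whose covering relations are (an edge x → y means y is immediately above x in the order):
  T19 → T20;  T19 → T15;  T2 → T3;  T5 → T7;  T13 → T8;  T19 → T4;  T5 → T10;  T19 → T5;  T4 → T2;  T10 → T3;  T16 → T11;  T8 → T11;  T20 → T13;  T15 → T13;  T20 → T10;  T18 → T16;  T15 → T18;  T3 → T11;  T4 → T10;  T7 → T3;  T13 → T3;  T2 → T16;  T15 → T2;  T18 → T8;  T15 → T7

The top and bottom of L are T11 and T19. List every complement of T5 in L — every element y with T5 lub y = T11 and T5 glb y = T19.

T16, T18, T8

Need y with T5 ∨ y = T11 and T5 ∧ y = T19.
Checking each element gives: T16, T18, T8.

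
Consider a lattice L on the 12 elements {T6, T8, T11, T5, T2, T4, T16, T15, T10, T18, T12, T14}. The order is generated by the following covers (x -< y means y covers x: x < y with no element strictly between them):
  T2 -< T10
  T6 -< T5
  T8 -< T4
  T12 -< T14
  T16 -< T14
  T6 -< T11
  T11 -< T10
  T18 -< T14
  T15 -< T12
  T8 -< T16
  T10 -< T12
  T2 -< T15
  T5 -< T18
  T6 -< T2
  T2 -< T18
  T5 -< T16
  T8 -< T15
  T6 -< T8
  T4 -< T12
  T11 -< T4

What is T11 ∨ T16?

T14

Common upper bounds of {T11, T16}: T14.
The least among these is T14.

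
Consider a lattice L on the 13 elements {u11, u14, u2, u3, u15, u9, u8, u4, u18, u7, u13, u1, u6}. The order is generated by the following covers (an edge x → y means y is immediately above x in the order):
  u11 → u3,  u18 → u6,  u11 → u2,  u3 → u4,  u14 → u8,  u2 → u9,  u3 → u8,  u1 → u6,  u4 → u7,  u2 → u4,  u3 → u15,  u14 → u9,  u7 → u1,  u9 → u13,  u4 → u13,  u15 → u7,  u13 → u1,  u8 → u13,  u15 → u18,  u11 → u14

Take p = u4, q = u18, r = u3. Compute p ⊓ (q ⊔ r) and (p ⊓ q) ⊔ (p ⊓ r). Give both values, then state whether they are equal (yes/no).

q ⊔ r = u18, so p ⊓ (q ⊔ r) = u4 ⊓ u18 = u3.
p ⊓ q = u3 and p ⊓ r = u3, so (p ⊓ q) ⊔ (p ⊓ r) = u3 ⊔ u3 = u3.
Equal: yes.

u3; u3; yes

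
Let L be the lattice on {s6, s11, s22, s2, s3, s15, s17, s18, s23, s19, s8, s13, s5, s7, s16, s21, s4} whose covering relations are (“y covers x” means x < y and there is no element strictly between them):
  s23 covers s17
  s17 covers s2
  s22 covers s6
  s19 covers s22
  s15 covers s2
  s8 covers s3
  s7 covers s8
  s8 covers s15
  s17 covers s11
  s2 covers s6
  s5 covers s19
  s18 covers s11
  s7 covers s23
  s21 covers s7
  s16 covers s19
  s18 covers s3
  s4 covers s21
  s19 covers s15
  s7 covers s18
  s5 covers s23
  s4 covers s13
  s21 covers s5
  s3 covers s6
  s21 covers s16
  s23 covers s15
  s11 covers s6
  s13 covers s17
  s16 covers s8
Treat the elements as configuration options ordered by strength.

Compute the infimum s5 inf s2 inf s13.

s2

Common lower bounds of {s5, s2, s13}: s2, s6.
The greatest among these is s2.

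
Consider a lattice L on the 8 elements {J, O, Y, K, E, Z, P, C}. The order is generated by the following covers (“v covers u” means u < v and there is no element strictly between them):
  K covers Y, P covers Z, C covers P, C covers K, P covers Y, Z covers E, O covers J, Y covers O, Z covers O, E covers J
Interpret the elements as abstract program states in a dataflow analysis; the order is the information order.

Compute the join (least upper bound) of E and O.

Common upper bounds of {E, O}: C, P, Z.
The least among these is Z.

Z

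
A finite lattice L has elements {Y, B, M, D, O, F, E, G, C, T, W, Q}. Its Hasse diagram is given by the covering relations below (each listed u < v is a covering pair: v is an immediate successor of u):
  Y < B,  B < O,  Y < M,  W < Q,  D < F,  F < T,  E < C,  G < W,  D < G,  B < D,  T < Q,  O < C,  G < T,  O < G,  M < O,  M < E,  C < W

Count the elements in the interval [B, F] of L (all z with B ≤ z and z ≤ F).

The interval [B, F] = {B, D, F}, which has 3 elements.

3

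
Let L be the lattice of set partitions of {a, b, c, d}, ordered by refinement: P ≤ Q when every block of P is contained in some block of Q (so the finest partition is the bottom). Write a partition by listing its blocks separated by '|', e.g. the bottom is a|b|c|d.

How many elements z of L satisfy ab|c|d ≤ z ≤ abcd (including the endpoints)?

5

The interval [ab|c|d, abcd] = {abcd, abc|d, abd|c, ab|cd, ab|c|d}, which has 5 elements.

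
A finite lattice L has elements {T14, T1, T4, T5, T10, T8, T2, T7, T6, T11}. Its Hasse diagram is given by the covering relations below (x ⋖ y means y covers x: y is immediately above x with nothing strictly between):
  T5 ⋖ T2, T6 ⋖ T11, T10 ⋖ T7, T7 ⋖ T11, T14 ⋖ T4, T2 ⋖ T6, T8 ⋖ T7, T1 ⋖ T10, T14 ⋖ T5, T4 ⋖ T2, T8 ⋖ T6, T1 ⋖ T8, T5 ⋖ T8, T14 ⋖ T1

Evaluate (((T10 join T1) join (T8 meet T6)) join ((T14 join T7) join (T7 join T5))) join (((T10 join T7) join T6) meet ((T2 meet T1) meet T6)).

T10 ∨ T1 = T10
T8 ∧ T6 = T8
T10 ∨ T8 = T7
T14 ∨ T7 = T7
T7 ∨ T5 = T7
T7 ∨ T7 = T7
T7 ∨ T7 = T7
T10 ∨ T7 = T7
T7 ∨ T6 = T11
T2 ∧ T1 = T14
T14 ∧ T6 = T14
T11 ∧ T14 = T14
T7 ∨ T14 = T7

T7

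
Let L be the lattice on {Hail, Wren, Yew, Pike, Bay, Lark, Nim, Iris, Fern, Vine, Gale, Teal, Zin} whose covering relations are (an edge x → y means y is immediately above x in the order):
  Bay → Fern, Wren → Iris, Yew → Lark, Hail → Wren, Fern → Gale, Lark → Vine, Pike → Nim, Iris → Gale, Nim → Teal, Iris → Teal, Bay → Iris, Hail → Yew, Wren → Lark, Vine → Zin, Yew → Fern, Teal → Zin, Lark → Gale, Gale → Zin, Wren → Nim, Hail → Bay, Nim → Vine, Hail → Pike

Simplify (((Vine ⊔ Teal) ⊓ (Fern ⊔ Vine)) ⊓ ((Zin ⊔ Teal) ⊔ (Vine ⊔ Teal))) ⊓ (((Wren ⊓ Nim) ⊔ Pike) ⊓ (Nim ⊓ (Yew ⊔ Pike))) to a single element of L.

Nim

Vine ∨ Teal = Zin
Fern ∨ Vine = Zin
Zin ∧ Zin = Zin
Zin ∨ Teal = Zin
Vine ∨ Teal = Zin
Zin ∨ Zin = Zin
Zin ∧ Zin = Zin
Wren ∧ Nim = Wren
Wren ∨ Pike = Nim
Yew ∨ Pike = Vine
Nim ∧ Vine = Nim
Nim ∧ Nim = Nim
Zin ∧ Nim = Nim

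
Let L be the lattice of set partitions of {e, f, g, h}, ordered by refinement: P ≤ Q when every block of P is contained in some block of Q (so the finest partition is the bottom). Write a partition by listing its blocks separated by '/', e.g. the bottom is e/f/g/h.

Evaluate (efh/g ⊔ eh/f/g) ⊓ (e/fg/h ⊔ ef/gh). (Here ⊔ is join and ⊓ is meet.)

efh/g

efh/g ∨ eh/f/g = efh/g
e/fg/h ∨ ef/gh = efgh
efh/g ∧ efgh = efh/g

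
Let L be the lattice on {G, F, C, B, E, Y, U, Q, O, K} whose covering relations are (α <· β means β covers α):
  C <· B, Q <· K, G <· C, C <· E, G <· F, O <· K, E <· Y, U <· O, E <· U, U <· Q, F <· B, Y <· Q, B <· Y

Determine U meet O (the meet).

U

Common lower bounds of {U, O}: C, E, G, U.
The greatest among these is U.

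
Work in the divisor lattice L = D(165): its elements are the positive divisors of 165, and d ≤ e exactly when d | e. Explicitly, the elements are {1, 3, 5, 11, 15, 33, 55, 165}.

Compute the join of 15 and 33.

165

Common upper bounds of {15, 33}: 165.
The least among these is 165.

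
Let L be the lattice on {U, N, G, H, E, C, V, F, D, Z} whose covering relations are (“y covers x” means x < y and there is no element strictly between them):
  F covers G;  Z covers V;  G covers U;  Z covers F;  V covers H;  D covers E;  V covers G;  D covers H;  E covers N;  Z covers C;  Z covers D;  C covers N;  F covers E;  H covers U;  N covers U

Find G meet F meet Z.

G

Common lower bounds of {G, F, Z}: G, U.
The greatest among these is G.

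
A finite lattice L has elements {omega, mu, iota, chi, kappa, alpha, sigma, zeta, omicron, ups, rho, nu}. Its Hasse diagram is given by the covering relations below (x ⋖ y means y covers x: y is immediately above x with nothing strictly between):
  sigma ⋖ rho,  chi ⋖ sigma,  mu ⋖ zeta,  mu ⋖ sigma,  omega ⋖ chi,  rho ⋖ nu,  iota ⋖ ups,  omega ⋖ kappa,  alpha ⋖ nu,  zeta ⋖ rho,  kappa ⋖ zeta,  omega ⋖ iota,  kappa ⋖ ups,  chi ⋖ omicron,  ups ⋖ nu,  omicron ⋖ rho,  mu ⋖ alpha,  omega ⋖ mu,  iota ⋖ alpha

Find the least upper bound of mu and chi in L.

Common upper bounds of {mu, chi}: nu, rho, sigma.
The least among these is sigma.

sigma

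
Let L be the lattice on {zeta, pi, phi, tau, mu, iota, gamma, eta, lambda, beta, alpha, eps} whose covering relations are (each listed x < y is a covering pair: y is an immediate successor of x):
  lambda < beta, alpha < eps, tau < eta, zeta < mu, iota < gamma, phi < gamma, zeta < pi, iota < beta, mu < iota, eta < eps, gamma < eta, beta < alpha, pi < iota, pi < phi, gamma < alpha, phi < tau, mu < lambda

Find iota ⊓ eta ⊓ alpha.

Common lower bounds of {iota, eta, alpha}: iota, mu, pi, zeta.
The greatest among these is iota.

iota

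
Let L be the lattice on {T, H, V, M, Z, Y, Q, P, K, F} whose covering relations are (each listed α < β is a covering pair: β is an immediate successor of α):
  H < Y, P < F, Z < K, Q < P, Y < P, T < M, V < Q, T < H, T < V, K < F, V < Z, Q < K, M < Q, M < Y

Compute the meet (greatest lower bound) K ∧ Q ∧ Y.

M

Common lower bounds of {K, Q, Y}: M, T.
The greatest among these is M.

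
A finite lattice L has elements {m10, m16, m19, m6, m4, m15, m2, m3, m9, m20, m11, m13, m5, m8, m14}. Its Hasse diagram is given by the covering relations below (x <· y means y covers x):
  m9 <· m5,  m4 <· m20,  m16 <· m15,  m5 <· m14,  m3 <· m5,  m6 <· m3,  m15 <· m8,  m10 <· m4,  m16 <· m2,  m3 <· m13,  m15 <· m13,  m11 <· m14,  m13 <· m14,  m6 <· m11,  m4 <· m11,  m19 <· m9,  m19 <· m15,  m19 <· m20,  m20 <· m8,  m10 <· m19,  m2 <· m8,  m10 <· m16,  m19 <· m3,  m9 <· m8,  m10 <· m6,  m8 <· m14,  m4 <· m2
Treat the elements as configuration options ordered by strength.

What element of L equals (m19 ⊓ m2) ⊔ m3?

m19 ∧ m2 = m10
m10 ∨ m3 = m3

m3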